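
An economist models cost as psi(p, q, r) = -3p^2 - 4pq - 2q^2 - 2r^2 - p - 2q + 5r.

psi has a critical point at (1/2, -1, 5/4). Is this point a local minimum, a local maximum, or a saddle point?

The Hessian is constant: H = [[-6, -4, 0], [-4, -4, 0], [0, 0, -4]].
Leading principal minors: Δ₁ = -6, Δ₂ = 8, Δ₃ = -32.
The minors alternate sign starting negative (−, +, −), so H is negative definite: a local maximum.

local maximum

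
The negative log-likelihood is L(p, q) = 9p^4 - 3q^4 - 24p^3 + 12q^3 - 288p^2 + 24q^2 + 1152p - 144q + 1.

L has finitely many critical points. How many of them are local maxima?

2

L separates as a function of p plus a function of q, so ∇L=0 decouples.
∂L/∂p = 36(p - 4)(p - 2)(p + 4) = 0 at p ∈ {-4, 2, 4}; ∂L/∂q = -12(q - 3)(q - 2)(q + 2) = 0 at q ∈ {-2, 2, 3}.
The Hessian is diagonal: diag(L_pp, L_qq). Second derivatives: L_pp(-4)=1728, L_pp(2)=-432, L_pp(4)=576; L_qq(-2)=-240, L_qq(2)=48, L_qq(3)=-60.
Local maxima occur where both diagonal entries negative: (2, -2), (2, 3). Count: 2.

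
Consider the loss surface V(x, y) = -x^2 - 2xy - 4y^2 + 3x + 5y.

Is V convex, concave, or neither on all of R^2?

concave

V is quadratic, so its Hessian is the constant matrix H = [[-2, -2], [-2, -8]].
det(H) = 12, tr(H) = -10.
det(H) > 0 and tr(H) < 0, so H is negative definite everywhere: concave.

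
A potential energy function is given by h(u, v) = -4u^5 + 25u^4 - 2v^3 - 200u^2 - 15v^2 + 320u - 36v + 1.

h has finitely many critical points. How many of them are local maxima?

h separates as a function of u plus a function of v, so ∇h=0 decouples.
∂h/∂u = -20(u - 4)(u - 2)(u - 1)(u + 2) = 0 at u ∈ {-2, 1, 2, 4}; ∂h/∂v = -6(v + 2)(v + 3) = 0 at v ∈ {-3, -2}.
The Hessian is diagonal: diag(h_uu, h_vv). Second derivatives: h_uu(-2)=1440, h_uu(1)=-180, h_uu(2)=160, h_uu(4)=-720; h_vv(-3)=6, h_vv(-2)=-6.
Local maxima occur where both diagonal entries negative: (1, -2), (4, -2). Count: 2.

2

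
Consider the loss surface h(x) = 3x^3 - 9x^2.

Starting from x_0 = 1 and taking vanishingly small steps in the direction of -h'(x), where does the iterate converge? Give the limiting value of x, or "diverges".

2

h'(x) = 9x(x - 2), so h'(1) = -9.
Gradient descent moves in the -h' direction, i.e. x is increasing.
The nearest critical point in that direction is x = 2, where h'' = 18 > 0 (a local minimum). The iterate converges there.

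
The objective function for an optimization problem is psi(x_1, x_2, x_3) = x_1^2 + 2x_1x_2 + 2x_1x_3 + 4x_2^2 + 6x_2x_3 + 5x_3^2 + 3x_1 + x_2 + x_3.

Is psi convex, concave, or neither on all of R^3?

convex

psi is quadratic, so its Hessian is the constant matrix H = [[2, 2, 2], [2, 8, 6], [2, 6, 10]].
Leading principal minors: 2, 12, 64.
All positive ⇒ H ≻ 0 ⇒ convex.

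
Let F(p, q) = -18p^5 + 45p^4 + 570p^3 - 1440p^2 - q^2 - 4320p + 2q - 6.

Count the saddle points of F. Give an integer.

F separates as a function of p plus a function of q, so ∇F=0 decouples.
∂F/∂p = -90(p - 4)(p - 3)(p + 1)(p + 4) = 0 at p ∈ {-4, -1, 3, 4}; ∂F/∂q = -2(q - 1) = 0 at q ∈ {1}.
The Hessian is diagonal: diag(F_pp, F_qq). Second derivatives: F_pp(-4)=15120, F_pp(-1)=-5400, F_pp(3)=2520, F_pp(4)=-3600; F_qq(1)=-2.
Saddle points occur where the two diagonal entries have opposite signs: (-4, 1), (3, 1). Count: 2.

2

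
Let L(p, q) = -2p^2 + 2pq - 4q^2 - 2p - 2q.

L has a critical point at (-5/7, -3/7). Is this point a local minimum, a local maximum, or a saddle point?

The Hessian of L is constant: H = [[-4, 2], [2, -8]].
det(H) = (-4)·(-8) − 2² = 28.
det(H) > 0 and tr(H) = -12 < 0, so H is negative definite and the point is a local maximum.

local maximum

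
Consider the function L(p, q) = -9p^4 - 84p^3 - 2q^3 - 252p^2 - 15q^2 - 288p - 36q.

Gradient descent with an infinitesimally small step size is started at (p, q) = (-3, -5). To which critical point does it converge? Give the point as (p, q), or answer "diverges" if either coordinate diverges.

L is separable, so gradient descent decouples: p follows -∂L/∂p, q follows -∂L/∂q.
∂L/∂p = -36(p + 1)(p + 2)(p + 4); at p=-3 this is -72, so p increases.
∂L/∂q = -6(q + 2)(q + 3); at q=-5 this is -36, so q increases.
p converges to its nearest critical value -2 (a local min of the p-part); q converges to -3. The iterate converges to (-2, -3).

(-2, -3)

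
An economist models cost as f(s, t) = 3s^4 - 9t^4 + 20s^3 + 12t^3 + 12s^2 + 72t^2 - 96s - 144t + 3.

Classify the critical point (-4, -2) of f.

saddle point

The mixed partial ∂²f/∂s∂t is 0, so the Hessian at any point is diag(f_ss, f_tt) = diag(12(3s^2 + 10s + 2), 36(-3t^2 + 2t + 4)).
At (-4, -2): H = diag(120, -432).
The eigenvalues have opposite signs, so H is indefinite: a saddle point.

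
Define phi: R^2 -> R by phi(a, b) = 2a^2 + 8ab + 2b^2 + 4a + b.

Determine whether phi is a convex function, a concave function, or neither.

phi is quadratic, so its Hessian is the constant matrix H = [[4, 8], [8, 4]].
det(H) = -48, tr(H) = 8.
det(H) < 0, so H is indefinite: neither convex nor concave.

neither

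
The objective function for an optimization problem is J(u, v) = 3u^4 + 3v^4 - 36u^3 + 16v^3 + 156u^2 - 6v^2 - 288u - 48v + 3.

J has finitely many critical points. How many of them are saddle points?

4

J separates as a function of u plus a function of v, so ∇J=0 decouples.
∂J/∂u = 12(u - 4)(u - 3)(u - 2) = 0 at u ∈ {2, 3, 4}; ∂J/∂v = 12(v - 1)(v + 1)(v + 4) = 0 at v ∈ {-4, -1, 1}.
The Hessian is diagonal: diag(J_uu, J_vv). Second derivatives: J_uu(2)=24, J_uu(3)=-12, J_uu(4)=24; J_vv(-4)=180, J_vv(-1)=-72, J_vv(1)=120.
Saddle points occur where the two diagonal entries have opposite signs: (2, -1), (3, -4), (3, 1), (4, -1). Count: 4.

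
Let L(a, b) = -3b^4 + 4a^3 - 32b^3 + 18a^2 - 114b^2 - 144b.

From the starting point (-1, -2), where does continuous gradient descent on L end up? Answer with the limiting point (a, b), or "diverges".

L is separable, so gradient descent decouples: a follows -∂L/∂a, b follows -∂L/∂b.
∂L/∂a = 12a(a + 3); at a=-1 this is -24, so a increases.
∂L/∂b = -12(b + 1)(b + 3)(b + 4); at b=-2 this is 24, so b decreases.
a converges to its nearest critical value 0 (a local min of the a-part); b converges to -3. The iterate converges to (0, -3).

(0, -3)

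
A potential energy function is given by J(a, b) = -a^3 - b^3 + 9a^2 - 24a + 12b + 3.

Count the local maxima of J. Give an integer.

J separates as a function of a plus a function of b, so ∇J=0 decouples.
∂J/∂a = -3(a - 4)(a - 2) = 0 at a ∈ {2, 4}; ∂J/∂b = -3(b - 2)(b + 2) = 0 at b ∈ {-2, 2}.
The Hessian is diagonal: diag(J_aa, J_bb). Second derivatives: J_aa(2)=6, J_aa(4)=-6; J_bb(-2)=12, J_bb(2)=-12.
Local maxima occur where both diagonal entries negative: (4, 2). Count: 1.

1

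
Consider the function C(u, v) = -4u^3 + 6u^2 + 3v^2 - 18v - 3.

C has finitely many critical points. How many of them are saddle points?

C separates as a function of u plus a function of v, so ∇C=0 decouples.
∂C/∂u = -12u(u - 1) = 0 at u ∈ {0, 1}; ∂C/∂v = 6(v - 3) = 0 at v ∈ {3}.
The Hessian is diagonal: diag(C_uu, C_vv). Second derivatives: C_uu(0)=12, C_uu(1)=-12; C_vv(3)=6.
Saddle points occur where the two diagonal entries have opposite signs: (1, 3). Count: 1.

1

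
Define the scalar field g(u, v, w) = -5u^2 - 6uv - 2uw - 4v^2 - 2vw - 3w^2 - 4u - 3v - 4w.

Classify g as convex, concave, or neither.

concave

g is quadratic, so its Hessian is the constant matrix H = [[-10, -6, -2], [-6, -8, -2], [-2, -2, -6]].
Leading principal minors: -10, 44, -240.
Signs alternate −, +, − ⇒ H ≺ 0 ⇒ concave.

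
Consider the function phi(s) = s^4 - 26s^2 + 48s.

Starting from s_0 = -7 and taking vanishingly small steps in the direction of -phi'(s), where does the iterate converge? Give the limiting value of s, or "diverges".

phi'(s) = 4(s - 3)(s - 1)(s + 4), so phi'(-7) = -960.
Gradient descent moves in the -phi' direction, i.e. s is increasing.
The nearest critical point in that direction is s = -4, where phi'' = 140 > 0 (a local minimum). The iterate converges there.

-4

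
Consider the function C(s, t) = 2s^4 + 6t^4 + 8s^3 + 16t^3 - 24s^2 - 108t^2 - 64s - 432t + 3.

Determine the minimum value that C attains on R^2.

C(s,t) separates as P(s) + Q(t) + 3, so its minimum is min P + min Q + 3.
P'(s) = 8(s - 2)(s + 1)(s + 4) vanishes at s ∈ {-4, -1, 2}; Q'(t) = 24(t - 3)(t + 2)(t + 3) vanishes at t ∈ {-3, -2, 3}.
Local minima of P (where P''>0): P(-4)=-128, P(2)=-128. Local minima of Q: Q(-3)=378, Q(3)=-1350.
So the global minimum of C is P(-4) + Q(3) + 3 = -128 − 1350 + 3 = -1475, attained at (-4, 3).

-1475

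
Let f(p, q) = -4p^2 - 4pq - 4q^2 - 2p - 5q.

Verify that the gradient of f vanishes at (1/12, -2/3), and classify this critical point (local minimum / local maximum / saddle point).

∇f = (-8p - 4q - 2, -4p - 8q - 5); substituting (1/12, -2/3) gives ∇f = (0, 0), so (1/12, -2/3) is indeed a critical point.
The Hessian of f is constant: H = [[-8, -4], [-4, -8]].
det(H) = (-8)·(-8) − (-4)² = 48.
det(H) > 0 and tr(H) = -16 < 0, so H is negative definite and the point is a local maximum.

local maximum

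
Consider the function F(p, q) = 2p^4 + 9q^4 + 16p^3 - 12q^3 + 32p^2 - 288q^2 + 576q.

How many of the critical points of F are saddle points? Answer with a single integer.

4

F separates as a function of p plus a function of q, so ∇F=0 decouples.
∂F/∂p = 8p(p + 2)(p + 4) = 0 at p ∈ {-4, -2, 0}; ∂F/∂q = 36(q - 4)(q - 1)(q + 4) = 0 at q ∈ {-4, 1, 4}.
The Hessian is diagonal: diag(F_pp, F_qq). Second derivatives: F_pp(-4)=64, F_pp(-2)=-32, F_pp(0)=64; F_qq(-4)=1440, F_qq(1)=-540, F_qq(4)=864.
Saddle points occur where the two diagonal entries have opposite signs: (-4, 1), (-2, -4), (-2, 4), (0, 1). Count: 4.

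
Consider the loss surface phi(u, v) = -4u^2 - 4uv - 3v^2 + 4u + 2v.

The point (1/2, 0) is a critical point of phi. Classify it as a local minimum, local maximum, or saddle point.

The Hessian of phi is constant: H = [[-8, -4], [-4, -6]].
det(H) = (-8)·(-6) − (-4)² = 32.
det(H) > 0 and tr(H) = -14 < 0, so H is negative definite and the point is a local maximum.

local maximum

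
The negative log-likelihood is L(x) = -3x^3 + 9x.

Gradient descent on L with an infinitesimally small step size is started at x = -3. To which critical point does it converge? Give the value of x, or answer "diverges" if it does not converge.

L'(x) = -9(x - 1)(x + 1), so L'(-3) = -72.
Gradient descent moves in the -L' direction, i.e. x is increasing.
The nearest critical point in that direction is x = -1, where L'' = 18 > 0 (a local minimum). The iterate converges there.

-1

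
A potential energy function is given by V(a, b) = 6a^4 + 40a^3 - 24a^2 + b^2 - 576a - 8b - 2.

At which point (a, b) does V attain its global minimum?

V(a,b) separates as P(a) + Q(b) − 2, so its minimum is min P + min Q − 2.
P'(a) = 24(a - 2)(a + 3)(a + 4) vanishes at a ∈ {-4, -3, 2}; Q'(b) = 2b - 8 vanishes at b ∈ {4}.
Local minima of P (where P''>0): P(-4)=896, P(2)=-832. Local minima of Q: Q(4)=-16.
So the global minimum of V is P(2) + Q(4) − 2 = -832 − 16 − 2 = -850, attained at (2, 4).

(2, 4)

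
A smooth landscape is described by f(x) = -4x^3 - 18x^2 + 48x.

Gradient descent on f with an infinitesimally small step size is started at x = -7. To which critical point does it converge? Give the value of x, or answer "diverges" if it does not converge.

f'(x) = -12(x - 1)(x + 4), so f'(-7) = -288.
Gradient descent moves in the -f' direction, i.e. x is increasing.
The nearest critical point in that direction is x = -4, where f'' = 60 > 0 (a local minimum). The iterate converges there.

-4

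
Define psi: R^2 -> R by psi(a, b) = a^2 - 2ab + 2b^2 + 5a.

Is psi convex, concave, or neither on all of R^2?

convex

psi is quadratic, so its Hessian is the constant matrix H = [[2, -2], [-2, 4]].
det(H) = 4, tr(H) = 6.
det(H) > 0 and tr(H) > 0, so H is positive definite everywhere: convex.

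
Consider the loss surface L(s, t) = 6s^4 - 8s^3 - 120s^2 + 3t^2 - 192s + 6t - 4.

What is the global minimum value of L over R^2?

-1671

L(s,t) separates as P(s) + Q(t) − 4, so its minimum is min P + min Q − 4.
P'(s) = 24(s - 4)(s + 1)(s + 2) vanishes at s ∈ {-2, -1, 4}; Q'(t) = 6(t + 1) vanishes at t ∈ {-1}.
Local minima of P (where P''>0): P(-2)=64, P(4)=-1664. Local minima of Q: Q(-1)=-3.
So the global minimum of L is P(4) + Q(-1) − 4 = -1664 − 3 − 4 = -1671, attained at (4, -1).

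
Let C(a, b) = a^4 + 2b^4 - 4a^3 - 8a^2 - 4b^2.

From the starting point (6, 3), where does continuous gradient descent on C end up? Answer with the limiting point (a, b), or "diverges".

C is separable, so gradient descent decouples: a follows -∂C/∂a, b follows -∂C/∂b.
∂C/∂a = 4a(a - 4)(a + 1); at a=6 this is 336, so a decreases.
∂C/∂b = 8b(b - 1)(b + 1); at b=3 this is 192, so b decreases.
a converges to its nearest critical value 4 (a local min of the a-part); b converges to 1. The iterate converges to (4, 1).

(4, 1)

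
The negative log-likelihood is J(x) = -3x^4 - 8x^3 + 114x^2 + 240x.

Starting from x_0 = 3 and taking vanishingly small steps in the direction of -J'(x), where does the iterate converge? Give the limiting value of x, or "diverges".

J'(x) = -12(x - 4)(x + 1)(x + 5), so J'(3) = 384.
Gradient descent moves in the -J' direction, i.e. x is decreasing.
The nearest critical point in that direction is x = -1, where J'' = 240 > 0 (a local minimum). The iterate converges there.

-1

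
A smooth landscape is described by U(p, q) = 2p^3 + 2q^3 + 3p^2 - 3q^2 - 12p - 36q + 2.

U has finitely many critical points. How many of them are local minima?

U separates as a function of p plus a function of q, so ∇U=0 decouples.
∂U/∂p = 6(p - 1)(p + 2) = 0 at p ∈ {-2, 1}; ∂U/∂q = 6(q - 3)(q + 2) = 0 at q ∈ {-2, 3}.
The Hessian is diagonal: diag(U_pp, U_qq). Second derivatives: U_pp(-2)=-18, U_pp(1)=18; U_qq(-2)=-30, U_qq(3)=30.
Local minima occur where both diagonal entries positive: (1, 3). Count: 1.

1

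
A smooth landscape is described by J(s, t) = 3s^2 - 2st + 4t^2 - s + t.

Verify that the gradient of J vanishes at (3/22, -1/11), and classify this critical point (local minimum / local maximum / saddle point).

local minimum

∇J = (6s - 2t - 1, -2s + 8t + 1); substituting (3/22, -1/11) gives ∇J = (0, 0), so (3/22, -1/11) is indeed a critical point.
The Hessian of J is constant: H = [[6, -2], [-2, 8]].
det(H) = 6·8 − (-2)² = 44.
det(H) > 0 and tr(H) = 14 > 0, so H is positive definite and the point is a local minimum.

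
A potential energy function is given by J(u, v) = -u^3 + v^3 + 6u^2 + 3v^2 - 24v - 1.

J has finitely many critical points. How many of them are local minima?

J separates as a function of u plus a function of v, so ∇J=0 decouples.
∂J/∂u = -3u(u - 4) = 0 at u ∈ {0, 4}; ∂J/∂v = 3(v - 2)(v + 4) = 0 at v ∈ {-4, 2}.
The Hessian is diagonal: diag(J_uu, J_vv). Second derivatives: J_uu(0)=12, J_uu(4)=-12; J_vv(-4)=-18, J_vv(2)=18.
Local minima occur where both diagonal entries positive: (0, 2). Count: 1.

1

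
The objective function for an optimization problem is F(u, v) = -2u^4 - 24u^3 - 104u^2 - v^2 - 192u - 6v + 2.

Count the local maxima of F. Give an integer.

2

F separates as a function of u plus a function of v, so ∇F=0 decouples.
∂F/∂u = -8(u + 2)(u + 3)(u + 4) = 0 at u ∈ {-4, -3, -2}; ∂F/∂v = -2(v + 3) = 0 at v ∈ {-3}.
The Hessian is diagonal: diag(F_uu, F_vv). Second derivatives: F_uu(-4)=-16, F_uu(-3)=8, F_uu(-2)=-16; F_vv(-3)=-2.
Local maxima occur where both diagonal entries negative: (-4, -3), (-2, -3). Count: 2.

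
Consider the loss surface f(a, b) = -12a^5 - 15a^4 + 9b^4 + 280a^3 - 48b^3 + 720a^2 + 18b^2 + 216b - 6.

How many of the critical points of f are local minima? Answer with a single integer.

4

f separates as a function of a plus a function of b, so ∇f=0 decouples.
∂f/∂a = -60a(a - 4)(a + 2)(a + 3) = 0 at a ∈ {-3, -2, 0, 4}; ∂f/∂b = 36(b - 3)(b - 2)(b + 1) = 0 at b ∈ {-1, 2, 3}.
The Hessian is diagonal: diag(f_aa, f_bb). Second derivatives: f_aa(-3)=1260, f_aa(-2)=-720, f_aa(0)=1440, f_aa(4)=-10080; f_bb(-1)=432, f_bb(2)=-108, f_bb(3)=144.
Local minima occur where both diagonal entries positive: (-3, -1), (-3, 3), (0, -1), (0, 3). Count: 4.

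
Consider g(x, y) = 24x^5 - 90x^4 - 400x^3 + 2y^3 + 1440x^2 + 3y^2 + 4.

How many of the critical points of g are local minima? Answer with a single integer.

2

g separates as a function of x plus a function of y, so ∇g=0 decouples.
∂g/∂x = 120x(x - 4)(x - 2)(x + 3) = 0 at x ∈ {-3, 0, 2, 4}; ∂g/∂y = 6y(y + 1) = 0 at y ∈ {-1, 0}.
The Hessian is diagonal: diag(g_xx, g_yy). Second derivatives: g_xx(-3)=-12600, g_xx(0)=2880, g_xx(2)=-2400, g_xx(4)=6720; g_yy(-1)=-6, g_yy(0)=6.
Local minima occur where both diagonal entries positive: (0, 0), (4, 0). Count: 2.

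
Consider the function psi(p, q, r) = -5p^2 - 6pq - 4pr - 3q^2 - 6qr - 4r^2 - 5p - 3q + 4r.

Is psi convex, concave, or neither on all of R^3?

psi is quadratic, so its Hessian is the constant matrix H = [[-10, -6, -4], [-6, -6, -6], [-4, -6, -8]].
Leading principal minors: -10, 24, -24.
Signs alternate −, +, − ⇒ H ≺ 0 ⇒ concave.

concave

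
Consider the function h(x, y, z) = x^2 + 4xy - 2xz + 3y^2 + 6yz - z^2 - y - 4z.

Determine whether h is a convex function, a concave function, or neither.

h is quadratic, so its Hessian is the constant matrix H = [[2, 4, -2], [4, 6, 6], [-2, 6, -2]].
Leading principal minors: 2, -4, -184.
Neither pattern holds ⇒ H is indefinite ⇒ neither convex nor concave.

neither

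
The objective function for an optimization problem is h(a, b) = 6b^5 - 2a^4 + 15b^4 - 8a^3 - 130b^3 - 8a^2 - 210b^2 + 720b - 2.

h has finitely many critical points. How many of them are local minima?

2

h separates as a function of a plus a function of b, so ∇h=0 decouples.
∂h/∂a = -8a(a + 1)(a + 2) = 0 at a ∈ {-2, -1, 0}; ∂h/∂b = 30(b - 3)(b - 1)(b + 2)(b + 4) = 0 at b ∈ {-4, -2, 1, 3}.
The Hessian is diagonal: diag(h_aa, h_bb). Second derivatives: h_aa(-2)=-16, h_aa(-1)=8, h_aa(0)=-16; h_bb(-4)=-2100, h_bb(-2)=900, h_bb(1)=-900, h_bb(3)=2100.
Local minima occur where both diagonal entries positive: (-1, -2), (-1, 3). Count: 2.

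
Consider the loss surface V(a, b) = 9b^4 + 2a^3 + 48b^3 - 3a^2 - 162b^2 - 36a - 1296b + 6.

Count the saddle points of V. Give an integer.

3

V separates as a function of a plus a function of b, so ∇V=0 decouples.
∂V/∂a = 6(a - 3)(a + 2) = 0 at a ∈ {-2, 3}; ∂V/∂b = 36(b - 3)(b + 3)(b + 4) = 0 at b ∈ {-4, -3, 3}.
The Hessian is diagonal: diag(V_aa, V_bb). Second derivatives: V_aa(-2)=-30, V_aa(3)=30; V_bb(-4)=252, V_bb(-3)=-216, V_bb(3)=1512.
Saddle points occur where the two diagonal entries have opposite signs: (-2, -4), (-2, 3), (3, -3). Count: 3.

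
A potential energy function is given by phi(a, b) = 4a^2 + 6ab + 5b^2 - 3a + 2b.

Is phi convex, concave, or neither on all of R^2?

convex

phi is quadratic, so its Hessian is the constant matrix H = [[8, 6], [6, 10]].
det(H) = 44, tr(H) = 18.
det(H) > 0 and tr(H) > 0, so H is positive definite everywhere: convex.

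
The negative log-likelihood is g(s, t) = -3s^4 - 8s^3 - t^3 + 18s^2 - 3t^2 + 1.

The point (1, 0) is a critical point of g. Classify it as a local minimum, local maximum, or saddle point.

local maximum

The mixed partial ∂²g/∂s∂t is 0, so the Hessian at any point is diag(g_ss, g_tt) = diag(12(-3s^2 - 4s + 3), -6(t + 1)).
At (1, 0): H = diag(-48, -6).
Both eigenvalues are negative, so H is negative definite: a local maximum.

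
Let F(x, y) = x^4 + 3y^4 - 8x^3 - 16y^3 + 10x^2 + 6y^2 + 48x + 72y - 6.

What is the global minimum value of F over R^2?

F(x,y) separates as P(x) + Q(y) − 6, so its minimum is min P + min Q − 6.
P'(x) = 4(x - 4)(x - 3)(x + 1) vanishes at x ∈ {-1, 3, 4}; Q'(y) = 12(y - 3)(y - 2)(y + 1) vanishes at y ∈ {-1, 2, 3}.
Local minima of P (where P''>0): P(-1)=-29, P(4)=96. Local minima of Q: Q(-1)=-47, Q(3)=81.
So the global minimum of F is P(-1) + Q(-1) − 6 = -29 − 47 − 6 = -82, attained at (-1, -1).

-82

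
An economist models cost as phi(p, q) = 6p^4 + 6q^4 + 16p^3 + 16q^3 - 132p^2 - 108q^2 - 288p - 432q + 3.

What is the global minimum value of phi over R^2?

-2481

phi(p,q) separates as A(p) + B(q) + 3, so its minimum is min A + min B + 3.
A'(p) = 24(p - 3)(p + 1)(p + 4) vanishes at p ∈ {-4, -1, 3}; B'(q) = 24(q - 3)(q + 2)(q + 3) vanishes at q ∈ {-3, -2, 3}.
Local minima of A (where A''>0): A(-4)=-448, A(3)=-1134. Local minima of B: B(-3)=378, B(3)=-1350.
So the global minimum of phi is A(3) + B(3) + 3 = -1134 − 1350 + 3 = -2481, attained at (3, 3).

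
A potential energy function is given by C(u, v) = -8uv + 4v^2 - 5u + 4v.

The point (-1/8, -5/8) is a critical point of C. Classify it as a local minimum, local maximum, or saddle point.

The Hessian of C is constant: H = [[0, -8], [-8, 8]].
det(H) = 0·8 − (-8)² = -64.
Since det(H) < 0, H is indefinite and the critical point is a saddle point.

saddle point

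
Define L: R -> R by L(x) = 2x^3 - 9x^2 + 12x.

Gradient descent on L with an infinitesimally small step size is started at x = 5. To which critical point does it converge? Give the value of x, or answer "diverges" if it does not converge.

2

L'(x) = 6(x - 2)(x - 1), so L'(5) = 72.
Gradient descent moves in the -L' direction, i.e. x is decreasing.
The nearest critical point in that direction is x = 2, where L'' = 6 > 0 (a local minimum). The iterate converges there.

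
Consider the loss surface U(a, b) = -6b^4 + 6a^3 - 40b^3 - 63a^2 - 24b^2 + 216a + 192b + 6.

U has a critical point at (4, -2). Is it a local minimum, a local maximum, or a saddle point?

The mixed partial ∂²U/∂a∂b is 0, so the Hessian at any point is diag(U_aa, U_bb) = diag(18(2a - 7), -24(3b^2 + 10b + 2)).
At (4, -2): H = diag(18, 144).
Both eigenvalues are positive, so H is positive definite: a local minimum.

local minimum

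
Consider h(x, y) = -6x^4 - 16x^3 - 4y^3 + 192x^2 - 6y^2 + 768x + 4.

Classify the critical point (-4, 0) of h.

The mixed partial ∂²h/∂x∂y is 0, so the Hessian at any point is diag(h_xx, h_yy) = diag(24(-3x^2 - 4x + 16), -12(2y + 1)).
At (-4, 0): H = diag(-384, -12).
Both eigenvalues are negative, so H is negative definite: a local maximum.

local maximum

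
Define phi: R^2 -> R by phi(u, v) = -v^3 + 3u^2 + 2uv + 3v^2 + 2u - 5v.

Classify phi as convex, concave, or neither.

neither

The term -v^3 is cubic, so the Hessian is not constant.
∂²phi/∂v² = -6v + 6, which takes both signs as v varies (negative for sufficiently large v). A diagonal entry of the Hessian changing sign means the Hessian is neither positive- nor negative-semidefinite on all of R^2.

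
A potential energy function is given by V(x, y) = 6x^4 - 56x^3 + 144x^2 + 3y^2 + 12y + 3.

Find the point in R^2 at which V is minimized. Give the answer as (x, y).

V(x,y) separates as P(x) + Q(y) + 3, so its minimum is min P + min Q + 3.
P'(x) = 24x(x - 4)(x - 3) vanishes at x ∈ {0, 3, 4}; Q'(y) = 6y + 12 vanishes at y ∈ {-2}.
Local minima of P (where P''>0): P(0)=0, P(4)=256. Local minima of Q: Q(-2)=-12.
So the global minimum of V is P(0) + Q(-2) + 3 = 0 − 12 + 3 = -9, attained at (0, -2).

(0, -2)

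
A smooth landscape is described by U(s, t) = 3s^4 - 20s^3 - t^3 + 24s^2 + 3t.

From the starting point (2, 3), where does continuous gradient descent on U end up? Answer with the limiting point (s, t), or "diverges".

diverges

U is separable, so gradient descent decouples: s follows -∂U/∂s, t follows -∂U/∂t.
∂U/∂s = 12s(s - 4)(s - 1); at s=2 this is -48, so s increases.
∂U/∂t = -3(t - 1)(t + 1); at t=3 this is -24, so t increases.
The t-coordinate has no critical point in that direction and runs off to infinity.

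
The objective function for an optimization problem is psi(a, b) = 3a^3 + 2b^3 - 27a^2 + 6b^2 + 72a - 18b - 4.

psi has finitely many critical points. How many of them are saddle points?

2

psi separates as a function of a plus a function of b, so ∇psi=0 decouples.
∂psi/∂a = 9(a - 4)(a - 2) = 0 at a ∈ {2, 4}; ∂psi/∂b = 6(b - 1)(b + 3) = 0 at b ∈ {-3, 1}.
The Hessian is diagonal: diag(psi_aa, psi_bb). Second derivatives: psi_aa(2)=-18, psi_aa(4)=18; psi_bb(-3)=-24, psi_bb(1)=24.
Saddle points occur where the two diagonal entries have opposite signs: (2, 1), (4, -3). Count: 2.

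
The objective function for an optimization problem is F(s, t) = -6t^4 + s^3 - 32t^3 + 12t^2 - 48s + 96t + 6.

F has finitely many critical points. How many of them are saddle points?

3

F separates as a function of s plus a function of t, so ∇F=0 decouples.
∂F/∂s = 3(s - 4)(s + 4) = 0 at s ∈ {-4, 4}; ∂F/∂t = -24(t - 1)(t + 1)(t + 4) = 0 at t ∈ {-4, -1, 1}.
The Hessian is diagonal: diag(F_ss, F_tt). Second derivatives: F_ss(-4)=-24, F_ss(4)=24; F_tt(-4)=-360, F_tt(-1)=144, F_tt(1)=-240.
Saddle points occur where the two diagonal entries have opposite signs: (-4, -1), (4, -4), (4, 1). Count: 3.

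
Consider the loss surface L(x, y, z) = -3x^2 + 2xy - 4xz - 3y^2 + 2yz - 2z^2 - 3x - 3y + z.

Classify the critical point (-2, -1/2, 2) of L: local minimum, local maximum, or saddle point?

local maximum

The Hessian is constant: H = [[-6, 2, -4], [2, -6, 2], [-4, 2, -4]].
Leading principal minors: Δ₁ = -6, Δ₂ = 32, Δ₃ = -40.
The minors alternate sign starting negative (−, +, −), so H is negative definite: a local maximum.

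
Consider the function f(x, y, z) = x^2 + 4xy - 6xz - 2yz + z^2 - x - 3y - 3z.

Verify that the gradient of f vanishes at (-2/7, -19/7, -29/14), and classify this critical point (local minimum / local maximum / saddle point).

saddle point

∇f = (2x + 4y - 6z - 1, 4x - 2z - 3, -6x - 2y + 2z - 3); substituting (-2/7, -19/7, -29/14) gives ∇f = (0, 0, 0), so (-2/7, -19/7, -29/14) is indeed a critical point.
The Hessian is constant: H = [[2, 4, -6], [4, 0, -2], [-6, -2, 2]].
Leading principal minors: Δ₁ = 2, Δ₂ = -16, Δ₃ = 56.
The minors fit neither the all-positive nor the alternating-sign pattern, so H is indefinite: a saddle point.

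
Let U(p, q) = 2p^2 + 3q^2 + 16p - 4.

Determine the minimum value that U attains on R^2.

-36

U(p,q) separates as A(p) + B(q) − 4, so its minimum is min A + min B − 4.
A'(p) = 4p + 16 vanishes at p ∈ {-4}; B'(q) = 6q vanishes at q ∈ {0}.
Local minima of A (where A''>0): A(-4)=-32. Local minima of B: B(0)=0.
So the global minimum of U is A(-4) + B(0) − 4 = -32 + 0 − 4 = -36, attained at (-4, 0).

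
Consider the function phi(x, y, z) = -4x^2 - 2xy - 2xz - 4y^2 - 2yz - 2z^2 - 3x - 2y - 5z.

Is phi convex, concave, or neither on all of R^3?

concave

phi is quadratic, so its Hessian is the constant matrix H = [[-8, -2, -2], [-2, -8, -2], [-2, -2, -4]].
Leading principal minors: -8, 60, -192.
Signs alternate −, +, − ⇒ H ≺ 0 ⇒ concave.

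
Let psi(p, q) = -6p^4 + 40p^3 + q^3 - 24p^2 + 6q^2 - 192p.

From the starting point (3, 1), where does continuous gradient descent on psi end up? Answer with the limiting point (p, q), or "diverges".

(2, 0)

psi is separable, so gradient descent decouples: p follows -∂psi/∂p, q follows -∂psi/∂q.
∂psi/∂p = -24(p - 4)(p - 2)(p + 1); at p=3 this is 96, so p decreases.
∂psi/∂q = 3q(q + 4); at q=1 this is 15, so q decreases.
p converges to its nearest critical value 2 (a local min of the p-part); q converges to 0. The iterate converges to (2, 0).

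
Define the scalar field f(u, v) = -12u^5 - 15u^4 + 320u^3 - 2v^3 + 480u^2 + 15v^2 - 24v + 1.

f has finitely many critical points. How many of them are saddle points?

4

f separates as a function of u plus a function of v, so ∇f=0 decouples.
∂f/∂u = -60u(u - 4)(u + 1)(u + 4) = 0 at u ∈ {-4, -1, 0, 4}; ∂f/∂v = -6(v - 4)(v - 1) = 0 at v ∈ {1, 4}.
The Hessian is diagonal: diag(f_uu, f_vv). Second derivatives: f_uu(-4)=5760, f_uu(-1)=-900, f_uu(0)=960, f_uu(4)=-9600; f_vv(1)=18, f_vv(4)=-18.
Saddle points occur where the two diagonal entries have opposite signs: (-4, 4), (-1, 1), (0, 4), (4, 1). Count: 4.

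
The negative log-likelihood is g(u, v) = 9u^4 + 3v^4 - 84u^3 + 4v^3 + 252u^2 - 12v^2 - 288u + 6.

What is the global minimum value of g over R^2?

-218

g(u,v) separates as P(u) + Q(v) + 6, so its minimum is min P + min Q + 6.
P'(u) = 36(u - 4)(u - 2)(u - 1) vanishes at u ∈ {1, 2, 4}; Q'(v) = 12v(v - 1)(v + 2) vanishes at v ∈ {-2, 0, 1}.
Local minima of P (where P''>0): P(1)=-111, P(4)=-192. Local minima of Q: Q(-2)=-32, Q(1)=-5.
So the global minimum of g is P(4) + Q(-2) + 6 = -192 − 32 + 6 = -218, attained at (4, -2).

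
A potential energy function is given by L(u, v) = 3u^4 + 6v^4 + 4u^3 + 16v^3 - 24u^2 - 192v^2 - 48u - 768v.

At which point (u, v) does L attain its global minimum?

(2, 4)

L(u,v) separates as P(u) + Q(v), so its minimum is min P + min Q.
P'(u) = 12(u - 2)(u + 1)(u + 2) vanishes at u ∈ {-2, -1, 2}; Q'(v) = 24(v - 4)(v + 2)(v + 4) vanishes at v ∈ {-4, -2, 4}.
Local minima of P (where P''>0): P(-2)=16, P(2)=-112. Local minima of Q: Q(-4)=512, Q(4)=-3584.
So the global minimum of L is P(2) + Q(4) = -112 − 3584 = -3696, attained at (2, 4).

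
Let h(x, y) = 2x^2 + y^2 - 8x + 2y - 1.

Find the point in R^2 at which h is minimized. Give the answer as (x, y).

(2, -1)

h(x,y) separates as P(x) + Q(y) − 1, so its minimum is min P + min Q − 1.
P'(x) = 4x - 8 vanishes at x ∈ {2}; Q'(y) = 2y + 2 vanishes at y ∈ {-1}.
Local minima of P (where P''>0): P(2)=-8. Local minima of Q: Q(-1)=-1.
So the global minimum of h is P(2) + Q(-1) − 1 = -8 − 1 − 1 = -10, attained at (2, -1).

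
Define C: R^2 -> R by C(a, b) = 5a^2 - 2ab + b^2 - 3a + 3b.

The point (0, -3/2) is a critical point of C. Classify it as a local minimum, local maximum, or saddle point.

The Hessian of C is constant: H = [[10, -2], [-2, 2]].
det(H) = 10·2 − (-2)² = 16.
det(H) > 0 and tr(H) = 12 > 0, so H is positive definite and the point is a local minimum.

local minimum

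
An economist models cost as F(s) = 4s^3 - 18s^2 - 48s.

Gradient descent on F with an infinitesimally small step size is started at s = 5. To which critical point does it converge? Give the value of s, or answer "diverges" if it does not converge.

4

F'(s) = 12(s - 4)(s + 1), so F'(5) = 72.
Gradient descent moves in the -F' direction, i.e. s is decreasing.
The nearest critical point in that direction is s = 4, where F'' = 60 > 0 (a local minimum). The iterate converges there.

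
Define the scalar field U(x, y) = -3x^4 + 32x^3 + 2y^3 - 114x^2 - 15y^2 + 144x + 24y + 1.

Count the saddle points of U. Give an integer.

3

U separates as a function of x plus a function of y, so ∇U=0 decouples.
∂U/∂x = -12(x - 4)(x - 3)(x - 1) = 0 at x ∈ {1, 3, 4}; ∂U/∂y = 6(y - 4)(y - 1) = 0 at y ∈ {1, 4}.
The Hessian is diagonal: diag(U_xx, U_yy). Second derivatives: U_xx(1)=-72, U_xx(3)=24, U_xx(4)=-36; U_yy(1)=-18, U_yy(4)=18.
Saddle points occur where the two diagonal entries have opposite signs: (1, 4), (3, 1), (4, 4). Count: 3.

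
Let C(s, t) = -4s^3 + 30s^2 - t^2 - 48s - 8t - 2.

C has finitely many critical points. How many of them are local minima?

0

C separates as a function of s plus a function of t, so ∇C=0 decouples.
∂C/∂s = -12(s - 4)(s - 1) = 0 at s ∈ {1, 4}; ∂C/∂t = -2(t + 4) = 0 at t ∈ {-4}.
The Hessian is diagonal: diag(C_ss, C_tt). Second derivatives: C_ss(1)=36, C_ss(4)=-36; C_tt(-4)=-2.
Local minima occur where both diagonal entries positive: none. Count: 0.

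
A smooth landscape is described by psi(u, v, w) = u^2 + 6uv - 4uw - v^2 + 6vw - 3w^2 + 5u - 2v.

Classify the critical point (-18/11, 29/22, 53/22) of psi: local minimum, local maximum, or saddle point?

The Hessian is constant: H = [[2, 6, -4], [6, -2, 6], [-4, 6, -6]].
Leading principal minors: Δ₁ = 2, Δ₂ = -40, Δ₃ = -88.
The minors fit neither the all-positive nor the alternating-sign pattern, so H is indefinite: a saddle point.

saddle point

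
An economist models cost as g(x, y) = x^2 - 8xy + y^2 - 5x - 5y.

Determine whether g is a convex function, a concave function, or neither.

g is quadratic, so its Hessian is the constant matrix H = [[2, -8], [-8, 2]].
det(H) = -60, tr(H) = 4.
det(H) < 0, so H is indefinite: neither convex nor concave.

neither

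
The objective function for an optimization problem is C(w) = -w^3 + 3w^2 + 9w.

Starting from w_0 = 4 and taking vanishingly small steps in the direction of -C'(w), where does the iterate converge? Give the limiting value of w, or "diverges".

C'(w) = -3(w - 3)(w + 1), so C'(4) = -15.
Gradient descent moves in the -C' direction, i.e. w is increasing.
There is no critical point above w=4, and C' keeps the same sign, so the iterate runs off to +∞.

diverges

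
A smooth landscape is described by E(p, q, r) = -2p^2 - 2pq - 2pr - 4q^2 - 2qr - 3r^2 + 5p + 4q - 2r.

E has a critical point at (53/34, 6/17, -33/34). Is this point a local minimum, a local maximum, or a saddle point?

The Hessian is constant: H = [[-4, -2, -2], [-2, -8, -2], [-2, -2, -6]].
Leading principal minors: Δ₁ = -4, Δ₂ = 28, Δ₃ = -136.
The minors alternate sign starting negative (−, +, −), so H is negative definite: a local maximum.

local maximum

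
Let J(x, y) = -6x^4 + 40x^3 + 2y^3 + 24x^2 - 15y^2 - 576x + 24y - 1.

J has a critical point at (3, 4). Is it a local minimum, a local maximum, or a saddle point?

local minimum

The mixed partial ∂²J/∂x∂y is 0, so the Hessian at any point is diag(J_xx, J_yy) = diag(24(-3x^2 + 10x + 2), 6(2y - 5)).
At (3, 4): H = diag(120, 18).
Both eigenvalues are positive, so H is positive definite: a local minimum.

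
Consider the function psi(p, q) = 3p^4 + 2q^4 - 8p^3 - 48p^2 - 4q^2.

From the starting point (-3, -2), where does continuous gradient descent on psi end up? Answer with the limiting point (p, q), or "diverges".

(-2, -1)

psi is separable, so gradient descent decouples: p follows -∂psi/∂p, q follows -∂psi/∂q.
∂psi/∂p = 12p(p - 4)(p + 2); at p=-3 this is -252, so p increases.
∂psi/∂q = 8q(q - 1)(q + 1); at q=-2 this is -48, so q increases.
p converges to its nearest critical value -2 (a local min of the p-part); q converges to -1. The iterate converges to (-2, -1).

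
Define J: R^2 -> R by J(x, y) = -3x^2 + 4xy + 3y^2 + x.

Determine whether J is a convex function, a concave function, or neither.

J is quadratic, so its Hessian is the constant matrix H = [[-6, 4], [4, 6]].
det(H) = -52, tr(H) = 0.
det(H) < 0, so H is indefinite: neither convex nor concave.

neither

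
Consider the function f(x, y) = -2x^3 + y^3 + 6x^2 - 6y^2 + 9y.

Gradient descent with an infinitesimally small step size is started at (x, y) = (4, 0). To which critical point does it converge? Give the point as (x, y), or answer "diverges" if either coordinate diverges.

f is separable, so gradient descent decouples: x follows -∂f/∂x, y follows -∂f/∂y.
∂f/∂x = -6x(x - 2); at x=4 this is -48, so x increases.
∂f/∂y = 3(y - 3)(y - 1); at y=0 this is 9, so y decreases.
The x-coordinate has no critical point in that direction and runs off to infinity.

diverges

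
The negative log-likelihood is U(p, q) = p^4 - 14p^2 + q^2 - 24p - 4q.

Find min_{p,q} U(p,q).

-121

U(p,q) separates as A(p) + B(q), so its minimum is min A + min B.
A'(p) = 4(p - 3)(p + 1)(p + 2) vanishes at p ∈ {-2, -1, 3}; B'(q) = 2q - 4 vanishes at q ∈ {2}.
Local minima of A (where A''>0): A(-2)=8, A(3)=-117. Local minima of B: B(2)=-4.
So the global minimum of U is A(3) + B(2) = -117 − 4 = -121, attained at (3, 2).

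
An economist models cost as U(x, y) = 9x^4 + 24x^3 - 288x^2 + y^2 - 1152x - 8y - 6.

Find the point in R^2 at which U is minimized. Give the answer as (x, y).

U(x,y) separates as P(x) + Q(y) − 6, so its minimum is min P + min Q − 6.
P'(x) = 36(x - 4)(x + 2)(x + 4) vanishes at x ∈ {-4, -2, 4}; Q'(y) = 2y - 8 vanishes at y ∈ {4}.
Local minima of P (where P''>0): P(-4)=768, P(4)=-5376. Local minima of Q: Q(4)=-16.
So the global minimum of U is P(4) + Q(4) − 6 = -5376 − 16 − 6 = -5398, attained at (4, 4).

(4, 4)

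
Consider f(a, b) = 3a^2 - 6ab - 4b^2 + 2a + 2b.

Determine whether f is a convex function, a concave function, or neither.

neither

f is quadratic, so its Hessian is the constant matrix H = [[6, -6], [-6, -8]].
det(H) = -84, tr(H) = -2.
det(H) < 0, so H is indefinite: neither convex nor concave.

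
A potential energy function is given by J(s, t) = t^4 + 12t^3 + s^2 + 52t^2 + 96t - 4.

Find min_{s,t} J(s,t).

J(s,t) separates as P(s) + Q(t) − 4, so its minimum is min P + min Q − 4.
P'(s) = 2s vanishes at s ∈ {0}; Q'(t) = 4(t + 2)(t + 3)(t + 4) vanishes at t ∈ {-4, -3, -2}.
Local minima of P (where P''>0): P(0)=0. Local minima of Q: Q(-4)=-64, Q(-2)=-64.
So the global minimum of J is P(0) + Q(-4) − 4 = 0 − 64 − 4 = -68, attained at (0, -4).

-68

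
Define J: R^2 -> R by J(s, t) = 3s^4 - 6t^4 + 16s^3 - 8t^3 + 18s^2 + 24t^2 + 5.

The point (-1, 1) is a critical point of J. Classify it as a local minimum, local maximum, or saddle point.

The mixed partial ∂²J/∂s∂t is 0, so the Hessian at any point is diag(J_ss, J_tt) = diag(12(3s^2 + 8s + 3), 24(-3t^2 - 2t + 2)).
At (-1, 1): H = diag(-24, -72).
Both eigenvalues are negative, so H is negative definite: a local maximum.

local maximum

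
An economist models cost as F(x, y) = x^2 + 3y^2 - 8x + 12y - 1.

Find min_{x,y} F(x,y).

F(x,y) separates as P(x) + Q(y) − 1, so its minimum is min P + min Q − 1.
P'(x) = 2x - 8 vanishes at x ∈ {4}; Q'(y) = 6y + 12 vanishes at y ∈ {-2}.
Local minima of P (where P''>0): P(4)=-16. Local minima of Q: Q(-2)=-12.
So the global minimum of F is P(4) + Q(-2) − 1 = -16 − 12 − 1 = -29, attained at (4, -2).

-29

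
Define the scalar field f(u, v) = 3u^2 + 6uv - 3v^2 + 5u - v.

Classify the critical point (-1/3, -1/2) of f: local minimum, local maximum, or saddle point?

saddle point

The Hessian of f is constant: H = [[6, 6], [6, -6]].
det(H) = 6·(-6) − 6² = -72.
Since det(H) < 0, H is indefinite and the critical point is a saddle point.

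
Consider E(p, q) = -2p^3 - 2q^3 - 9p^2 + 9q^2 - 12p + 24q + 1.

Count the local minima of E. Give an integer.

1

E separates as a function of p plus a function of q, so ∇E=0 decouples.
∂E/∂p = -6(p + 1)(p + 2) = 0 at p ∈ {-2, -1}; ∂E/∂q = -6(q - 4)(q + 1) = 0 at q ∈ {-1, 4}.
The Hessian is diagonal: diag(E_pp, E_qq). Second derivatives: E_pp(-2)=6, E_pp(-1)=-6; E_qq(-1)=30, E_qq(4)=-30.
Local minima occur where both diagonal entries positive: (-2, -1). Count: 1.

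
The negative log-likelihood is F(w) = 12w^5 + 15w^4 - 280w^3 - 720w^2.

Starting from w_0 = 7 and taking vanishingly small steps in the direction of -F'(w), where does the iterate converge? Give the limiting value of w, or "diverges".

F'(w) = 60w(w - 4)(w + 2)(w + 3), so F'(7) = 113400.
Gradient descent moves in the -F' direction, i.e. w is decreasing.
The nearest critical point in that direction is w = 4, where F'' = 10080 > 0 (a local minimum). The iterate converges there.

4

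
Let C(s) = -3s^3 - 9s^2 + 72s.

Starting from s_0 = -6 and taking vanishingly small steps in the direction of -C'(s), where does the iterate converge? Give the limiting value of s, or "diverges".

C'(s) = -9(s - 2)(s + 4), so C'(-6) = -144.
Gradient descent moves in the -C' direction, i.e. s is increasing.
The nearest critical point in that direction is s = -4, where C'' = 54 > 0 (a local minimum). The iterate converges there.

-4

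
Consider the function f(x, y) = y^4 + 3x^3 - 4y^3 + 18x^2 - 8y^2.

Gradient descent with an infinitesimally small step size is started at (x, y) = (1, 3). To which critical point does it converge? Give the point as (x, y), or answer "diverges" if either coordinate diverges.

(0, 4)

f is separable, so gradient descent decouples: x follows -∂f/∂x, y follows -∂f/∂y.
∂f/∂x = 9x(x + 4); at x=1 this is 45, so x decreases.
∂f/∂y = 4y(y - 4)(y + 1); at y=3 this is -48, so y increases.
x converges to its nearest critical value 0 (a local min of the x-part); y converges to 4. The iterate converges to (0, 4).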